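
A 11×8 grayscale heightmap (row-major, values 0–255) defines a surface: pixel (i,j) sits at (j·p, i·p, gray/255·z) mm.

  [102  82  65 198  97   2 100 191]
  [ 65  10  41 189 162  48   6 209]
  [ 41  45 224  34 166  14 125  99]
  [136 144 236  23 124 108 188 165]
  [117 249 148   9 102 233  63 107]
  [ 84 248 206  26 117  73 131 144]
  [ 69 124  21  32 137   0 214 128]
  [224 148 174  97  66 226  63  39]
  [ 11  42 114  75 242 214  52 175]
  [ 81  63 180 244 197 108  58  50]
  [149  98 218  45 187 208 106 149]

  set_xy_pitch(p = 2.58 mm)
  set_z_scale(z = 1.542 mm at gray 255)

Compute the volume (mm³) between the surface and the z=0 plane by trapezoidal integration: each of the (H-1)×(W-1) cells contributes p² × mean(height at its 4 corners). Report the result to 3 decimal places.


330.295

height_mm = gray/255 × 1.542; cell vol = 2.58² × mean(4 corners)
unit = 2.58² × 1.542 / (4×255) = 0.0100629 mm³ per gray-sum
row 0: Σ corner-gray over 7 cells = 2567  → 25.8315
row 1: Σ corner-gray over 7 cells = 2542  → 25.5799
row 2: Σ corner-gray over 7 cells = 3303  → 33.2378
row 3: Σ corner-gray over 7 cells = 3779  → 38.0277
row 4: Σ corner-gray over 7 cells = 3662  → 36.8504
row 5: Σ corner-gray over 7 cells = 3083  → 31.0240
row 6: Σ corner-gray over 7 cells = 3064  → 30.8328
row 7: Σ corner-gray over 7 cells = 3475  → 34.9686
row 8: Σ corner-gray over 7 cells = 3495  → 35.1699
row 9: Σ corner-gray over 7 cells = 3853  → 38.7724
Σ rows: total corner-gray = 32823  → 330.2949 mm³


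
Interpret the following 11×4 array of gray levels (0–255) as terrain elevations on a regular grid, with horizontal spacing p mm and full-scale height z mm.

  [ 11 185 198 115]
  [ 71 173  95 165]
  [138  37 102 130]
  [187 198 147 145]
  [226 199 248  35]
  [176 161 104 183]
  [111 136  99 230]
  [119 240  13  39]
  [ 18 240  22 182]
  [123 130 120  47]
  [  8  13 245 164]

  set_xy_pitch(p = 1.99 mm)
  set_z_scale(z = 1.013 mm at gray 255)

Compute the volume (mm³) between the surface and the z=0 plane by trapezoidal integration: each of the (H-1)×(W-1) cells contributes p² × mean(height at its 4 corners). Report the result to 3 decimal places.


height_mm = gray/255 × 1.013; cell vol = 1.99² × mean(4 corners)
unit = 1.99² × 1.013 / (4×255) = 0.00393292 mm³ per gray-sum
row 0: Σ corner-gray over 3 cells = 1664  → 6.5444
row 1: Σ corner-gray over 3 cells = 1318  → 5.1836
row 2: Σ corner-gray over 3 cells = 1568  → 6.1668
row 3: Σ corner-gray over 3 cells = 2177  → 8.5620
row 4: Σ corner-gray over 3 cells = 2044  → 8.0389
row 5: Σ corner-gray over 3 cells = 1700  → 6.6860
row 6: Σ corner-gray over 3 cells = 1475  → 5.8011
row 7: Σ corner-gray over 3 cells = 1388  → 5.4589
row 8: Σ corner-gray over 3 cells = 1394  → 5.4825
row 9: Σ corner-gray over 3 cells = 1358  → 5.3409
Σ rows: total corner-gray = 16086  → 63.2650 mm³

63.265


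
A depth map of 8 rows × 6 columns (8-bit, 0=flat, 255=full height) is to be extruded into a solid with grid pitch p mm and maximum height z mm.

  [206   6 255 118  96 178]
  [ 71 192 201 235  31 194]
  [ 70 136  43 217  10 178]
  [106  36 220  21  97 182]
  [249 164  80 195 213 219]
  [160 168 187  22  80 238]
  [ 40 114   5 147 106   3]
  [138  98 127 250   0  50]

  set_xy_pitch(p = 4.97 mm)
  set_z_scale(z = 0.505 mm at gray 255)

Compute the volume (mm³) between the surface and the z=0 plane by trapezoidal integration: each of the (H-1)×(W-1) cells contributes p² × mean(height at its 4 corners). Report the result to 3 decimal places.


214.894

height_mm = gray/255 × 0.505; cell vol = 4.97² × mean(4 corners)
unit = 4.97² × 0.505 / (4×255) = 0.0122294 mm³ per gray-sum
row 0: Σ corner-gray over 5 cells = 2917  → 35.6731
row 1: Σ corner-gray over 5 cells = 2643  → 32.3222
row 2: Σ corner-gray over 5 cells = 2096  → 25.6328
row 3: Σ corner-gray over 5 cells = 2808  → 34.3401
row 4: Σ corner-gray over 5 cells = 3084  → 37.7154
row 5: Σ corner-gray over 5 cells = 2099  → 25.6694
row 6: Σ corner-gray over 5 cells = 1925  → 23.5415
Σ rows: total corner-gray = 17572  → 214.8944 mm³


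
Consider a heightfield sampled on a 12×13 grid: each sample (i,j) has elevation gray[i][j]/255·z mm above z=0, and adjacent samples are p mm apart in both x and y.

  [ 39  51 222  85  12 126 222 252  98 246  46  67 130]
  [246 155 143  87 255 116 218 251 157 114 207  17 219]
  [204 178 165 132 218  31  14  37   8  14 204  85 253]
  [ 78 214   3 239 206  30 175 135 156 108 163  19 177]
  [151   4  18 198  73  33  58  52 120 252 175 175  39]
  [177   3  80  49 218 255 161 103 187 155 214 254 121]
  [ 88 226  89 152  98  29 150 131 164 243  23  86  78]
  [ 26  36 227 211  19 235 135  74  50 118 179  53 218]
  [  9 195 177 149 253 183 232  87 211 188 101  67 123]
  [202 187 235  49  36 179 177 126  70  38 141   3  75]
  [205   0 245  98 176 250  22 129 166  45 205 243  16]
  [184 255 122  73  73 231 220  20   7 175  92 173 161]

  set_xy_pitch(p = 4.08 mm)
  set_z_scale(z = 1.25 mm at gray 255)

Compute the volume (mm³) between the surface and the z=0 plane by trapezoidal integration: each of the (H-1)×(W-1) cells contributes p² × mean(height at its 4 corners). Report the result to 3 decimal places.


1419.595

height_mm = gray/255 × 1.25; cell vol = 4.08² × mean(4 corners)
unit = 4.08² × 1.25 / (4×255) = 0.0204 mm³ per gray-sum
row 0: Σ corner-gray over 12 cells = 6928  → 141.3312
row 1: Σ corner-gray over 12 cells = 6534  → 133.2936
row 2: Σ corner-gray over 12 cells = 5780  → 117.9120
row 3: Σ corner-gray over 12 cells = 5657  → 115.4028
row 4: Σ corner-gray over 12 cells = 6162  → 125.7048
row 5: Σ corner-gray over 12 cells = 6604  → 134.7216
row 6: Σ corner-gray over 12 cells = 5866  → 119.6664
row 7: Σ corner-gray over 12 cells = 6736  → 137.4144
row 8: Σ corner-gray over 12 cells = 6577  → 134.1708
row 9: Σ corner-gray over 12 cells = 6138  → 125.2152
row 10: Σ corner-gray over 12 cells = 6606  → 134.7624
Σ rows: total corner-gray = 69588  → 1419.5952 mm³


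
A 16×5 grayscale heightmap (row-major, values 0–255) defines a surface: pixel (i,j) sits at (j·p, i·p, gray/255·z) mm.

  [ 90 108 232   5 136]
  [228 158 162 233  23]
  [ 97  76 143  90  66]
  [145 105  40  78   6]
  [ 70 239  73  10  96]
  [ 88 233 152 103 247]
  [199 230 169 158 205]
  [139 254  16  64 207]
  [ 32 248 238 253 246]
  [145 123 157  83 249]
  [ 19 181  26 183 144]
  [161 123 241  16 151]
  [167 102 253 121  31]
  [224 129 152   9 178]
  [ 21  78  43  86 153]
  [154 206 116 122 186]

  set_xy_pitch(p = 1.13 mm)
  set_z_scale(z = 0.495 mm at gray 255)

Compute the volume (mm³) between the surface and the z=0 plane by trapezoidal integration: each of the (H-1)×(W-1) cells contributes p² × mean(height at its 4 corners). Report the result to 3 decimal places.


height_mm = gray/255 × 0.495; cell vol = 1.13² × mean(4 corners)
unit = 1.13² × 0.495 / (4×255) = 0.000619672 mm³ per gray-sum
row 0: Σ corner-gray over 4 cells = 2273  → 1.4085
row 1: Σ corner-gray over 4 cells = 2138  → 1.3249
row 2: Σ corner-gray over 4 cells = 1378  → 0.8539
row 3: Σ corner-gray over 4 cells = 1407  → 0.8719
row 4: Σ corner-gray over 4 cells = 2121  → 1.3143
row 5: Σ corner-gray over 4 cells = 2829  → 1.7531
row 6: Σ corner-gray over 4 cells = 2532  → 1.5690
row 7: Σ corner-gray over 4 cells = 2770  → 1.7165
row 8: Σ corner-gray over 4 cells = 2876  → 1.7822
row 9: Σ corner-gray over 4 cells = 2063  → 1.2784
row 10: Σ corner-gray over 4 cells = 2015  → 1.2486
row 11: Σ corner-gray over 4 cells = 2222  → 1.3769
row 12: Σ corner-gray over 4 cells = 2132  → 1.3211
row 13: Σ corner-gray over 4 cells = 1570  → 0.9729
row 14: Σ corner-gray over 4 cells = 1816  → 1.1253
Σ rows: total corner-gray = 32142  → 19.9175 mm³

19.917


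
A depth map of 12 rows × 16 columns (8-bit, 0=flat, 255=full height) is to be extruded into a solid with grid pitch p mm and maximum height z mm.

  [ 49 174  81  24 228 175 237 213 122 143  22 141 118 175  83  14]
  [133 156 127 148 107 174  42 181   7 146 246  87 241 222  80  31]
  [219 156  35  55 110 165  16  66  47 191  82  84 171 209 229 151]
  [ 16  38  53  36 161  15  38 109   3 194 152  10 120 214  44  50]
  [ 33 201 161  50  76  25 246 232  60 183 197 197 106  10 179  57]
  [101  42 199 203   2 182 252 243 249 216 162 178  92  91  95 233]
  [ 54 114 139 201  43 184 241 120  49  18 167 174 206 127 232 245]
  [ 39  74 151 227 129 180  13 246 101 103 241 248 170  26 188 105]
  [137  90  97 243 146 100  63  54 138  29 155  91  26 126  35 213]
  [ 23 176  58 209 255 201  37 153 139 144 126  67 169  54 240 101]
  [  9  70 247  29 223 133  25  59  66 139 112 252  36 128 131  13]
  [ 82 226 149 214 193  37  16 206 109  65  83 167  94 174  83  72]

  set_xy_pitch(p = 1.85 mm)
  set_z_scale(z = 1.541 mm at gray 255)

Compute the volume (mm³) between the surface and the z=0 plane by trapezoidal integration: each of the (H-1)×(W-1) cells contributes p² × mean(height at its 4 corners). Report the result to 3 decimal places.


434.144

height_mm = gray/255 × 1.541; cell vol = 1.85² × mean(4 corners)
unit = 1.85² × 1.541 / (4×255) = 0.00517066 mm³ per gray-sum
row 0: Σ corner-gray over 15 cells = 8027  → 41.5049
row 1: Σ corner-gray over 15 cells = 7694  → 39.7831
row 2: Σ corner-gray over 15 cells = 6042  → 31.2411
row 3: Σ corner-gray over 15 cells = 6376  → 32.9681
row 4: Σ corner-gray over 15 cells = 8682  → 44.8917
row 5: Σ corner-gray over 15 cells = 9075  → 46.9237
row 6: Σ corner-gray over 15 cells = 8667  → 44.8141
row 7: Σ corner-gray over 15 cells = 7474  → 38.6455
row 8: Σ corner-gray over 15 cells = 7316  → 37.8285
row 9: Σ corner-gray over 15 cells = 7502  → 38.7903
row 10: Σ corner-gray over 15 cells = 7108  → 36.7530
Σ rows: total corner-gray = 83963  → 434.1441 mm³


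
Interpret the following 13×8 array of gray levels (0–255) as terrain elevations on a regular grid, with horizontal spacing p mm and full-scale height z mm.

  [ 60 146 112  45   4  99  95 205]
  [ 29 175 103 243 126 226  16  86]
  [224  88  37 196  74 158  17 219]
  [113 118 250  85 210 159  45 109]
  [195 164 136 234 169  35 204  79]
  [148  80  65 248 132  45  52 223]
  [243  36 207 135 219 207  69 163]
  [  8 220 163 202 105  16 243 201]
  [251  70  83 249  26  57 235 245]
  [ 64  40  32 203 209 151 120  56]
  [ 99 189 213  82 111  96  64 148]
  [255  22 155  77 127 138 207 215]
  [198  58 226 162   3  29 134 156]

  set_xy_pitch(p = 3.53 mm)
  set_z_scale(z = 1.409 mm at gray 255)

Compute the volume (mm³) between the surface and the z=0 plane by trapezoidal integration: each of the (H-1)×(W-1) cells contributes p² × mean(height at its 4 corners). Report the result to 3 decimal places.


761.905

height_mm = gray/255 × 1.409; cell vol = 3.53² × mean(4 corners)
unit = 3.53² × 1.409 / (4×255) = 0.0172131 mm³ per gray-sum
row 0: Σ corner-gray over 7 cells = 3160  → 54.3935
row 1: Σ corner-gray over 7 cells = 3476  → 59.8329
row 2: Σ corner-gray over 7 cells = 3539  → 60.9173
row 3: Σ corner-gray over 7 cells = 4114  → 70.8149
row 4: Σ corner-gray over 7 cells = 3773  → 64.9452
row 5: Σ corner-gray over 7 cells = 3767  → 64.8419
row 6: Σ corner-gray over 7 cells = 4259  → 73.3108
row 7: Σ corner-gray over 7 cells = 4043  → 69.5927
row 8: Σ corner-gray over 7 cells = 3566  → 61.3821
row 9: Σ corner-gray over 7 cells = 3387  → 58.3009
row 10: Σ corner-gray over 7 cells = 3679  → 63.3272
row 11: Σ corner-gray over 7 cells = 3500  → 60.2460
Σ rows: total corner-gray = 44263  → 761.9054 mm³


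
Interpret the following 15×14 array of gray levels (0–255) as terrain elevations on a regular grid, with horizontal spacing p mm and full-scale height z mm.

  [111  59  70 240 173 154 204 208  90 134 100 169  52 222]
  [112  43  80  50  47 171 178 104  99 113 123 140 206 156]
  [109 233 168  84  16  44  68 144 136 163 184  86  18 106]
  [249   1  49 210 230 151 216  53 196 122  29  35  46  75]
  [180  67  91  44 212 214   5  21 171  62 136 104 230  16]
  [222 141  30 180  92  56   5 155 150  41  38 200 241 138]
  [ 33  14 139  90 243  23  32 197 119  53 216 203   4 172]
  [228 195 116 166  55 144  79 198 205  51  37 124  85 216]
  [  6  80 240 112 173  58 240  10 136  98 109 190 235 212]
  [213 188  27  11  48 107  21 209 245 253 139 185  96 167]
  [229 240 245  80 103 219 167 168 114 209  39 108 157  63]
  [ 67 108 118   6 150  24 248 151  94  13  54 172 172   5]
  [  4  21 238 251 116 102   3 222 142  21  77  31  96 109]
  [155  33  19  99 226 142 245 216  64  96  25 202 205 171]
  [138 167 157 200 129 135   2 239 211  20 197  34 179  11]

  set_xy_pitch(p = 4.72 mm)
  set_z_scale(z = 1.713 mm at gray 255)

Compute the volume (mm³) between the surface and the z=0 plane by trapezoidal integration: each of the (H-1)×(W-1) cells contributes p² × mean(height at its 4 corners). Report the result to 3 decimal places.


3331.322

height_mm = gray/255 × 1.713; cell vol = 4.72² × mean(4 corners)
unit = 4.72² × 1.713 / (4×255) = 0.0374146 mm³ per gray-sum
row 0: Σ corner-gray over 13 cells = 6615  → 247.4976
row 1: Σ corner-gray over 13 cells = 5879  → 219.9605
row 2: Σ corner-gray over 13 cells = 5903  → 220.8584
row 3: Σ corner-gray over 13 cells = 5910  → 221.1203
row 4: Σ corner-gray over 13 cells = 5928  → 221.7938
row 5: Σ corner-gray over 13 cells = 5889  → 220.3346
row 6: Σ corner-gray over 13 cells = 6225  → 232.9059
row 7: Σ corner-gray over 13 cells = 6934  → 259.4329
row 8: Σ corner-gray over 13 cells = 7018  → 262.5757
row 9: Σ corner-gray over 13 cells = 7428  → 277.9157
row 10: Σ corner-gray over 13 cells = 6682  → 250.0044
row 11: Σ corner-gray over 13 cells = 5445  → 203.7225
row 12: Σ corner-gray over 13 cells = 6223  → 232.8311
row 13: Σ corner-gray over 13 cells = 6959  → 260.3683
Σ rows: total corner-gray = 89038  → 3331.3218 mm³


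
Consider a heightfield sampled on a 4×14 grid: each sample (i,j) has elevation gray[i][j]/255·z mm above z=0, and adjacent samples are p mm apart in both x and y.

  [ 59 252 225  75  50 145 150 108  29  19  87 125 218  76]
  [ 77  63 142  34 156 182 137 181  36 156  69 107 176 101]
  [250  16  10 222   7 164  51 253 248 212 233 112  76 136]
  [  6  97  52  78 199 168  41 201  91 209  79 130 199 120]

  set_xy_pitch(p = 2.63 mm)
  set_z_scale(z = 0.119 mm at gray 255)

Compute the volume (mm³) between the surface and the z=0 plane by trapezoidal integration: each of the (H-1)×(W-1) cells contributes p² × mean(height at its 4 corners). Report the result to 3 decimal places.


height_mm = gray/255 × 0.119; cell vol = 2.63² × mean(4 corners)
unit = 2.63² × 0.119 / (4×255) = 0.000806972 mm³ per gray-sum
row 0: Σ corner-gray over 13 cells = 6157  → 4.9685
row 1: Σ corner-gray over 13 cells = 6650  → 5.3664
row 2: Σ corner-gray over 13 cells = 6808  → 5.4939
Σ rows: total corner-gray = 19615  → 15.8287 mm³

15.829


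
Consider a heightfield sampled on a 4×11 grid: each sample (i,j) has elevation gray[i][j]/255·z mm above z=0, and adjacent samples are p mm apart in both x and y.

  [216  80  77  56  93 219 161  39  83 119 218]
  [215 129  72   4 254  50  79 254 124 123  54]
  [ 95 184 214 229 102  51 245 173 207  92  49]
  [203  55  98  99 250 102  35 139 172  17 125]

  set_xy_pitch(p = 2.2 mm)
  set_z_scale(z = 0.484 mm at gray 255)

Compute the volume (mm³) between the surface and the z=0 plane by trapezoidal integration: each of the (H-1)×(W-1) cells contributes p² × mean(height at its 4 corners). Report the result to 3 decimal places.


36.103

height_mm = gray/255 × 0.484; cell vol = 2.2² × mean(4 corners)
unit = 2.2² × 0.484 / (4×255) = 0.00229663 mm³ per gray-sum
row 0: Σ corner-gray over 10 cells = 4735  → 10.8745
row 1: Σ corner-gray over 10 cells = 5585  → 12.8267
row 2: Σ corner-gray over 10 cells = 5400  → 12.4018
Σ rows: total corner-gray = 15720  → 36.1030 mm³


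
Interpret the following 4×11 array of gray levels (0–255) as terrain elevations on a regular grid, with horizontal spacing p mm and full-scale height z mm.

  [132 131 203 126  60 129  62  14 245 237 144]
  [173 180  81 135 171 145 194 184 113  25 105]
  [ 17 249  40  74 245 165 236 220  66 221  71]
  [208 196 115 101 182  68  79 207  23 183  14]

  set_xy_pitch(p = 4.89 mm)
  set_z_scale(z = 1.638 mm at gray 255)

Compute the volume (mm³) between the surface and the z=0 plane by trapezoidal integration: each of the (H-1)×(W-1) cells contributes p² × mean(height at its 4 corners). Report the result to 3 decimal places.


650.036

height_mm = gray/255 × 1.638; cell vol = 4.89² × mean(4 corners)
unit = 4.89² × 1.638 / (4×255) = 0.0384 mm³ per gray-sum
row 0: Σ corner-gray over 10 cells = 5424  → 208.2817
row 1: Σ corner-gray over 10 cells = 5854  → 224.7937
row 2: Σ corner-gray over 10 cells = 5650  → 216.9601
Σ rows: total corner-gray = 16928  → 650.0355 mm³


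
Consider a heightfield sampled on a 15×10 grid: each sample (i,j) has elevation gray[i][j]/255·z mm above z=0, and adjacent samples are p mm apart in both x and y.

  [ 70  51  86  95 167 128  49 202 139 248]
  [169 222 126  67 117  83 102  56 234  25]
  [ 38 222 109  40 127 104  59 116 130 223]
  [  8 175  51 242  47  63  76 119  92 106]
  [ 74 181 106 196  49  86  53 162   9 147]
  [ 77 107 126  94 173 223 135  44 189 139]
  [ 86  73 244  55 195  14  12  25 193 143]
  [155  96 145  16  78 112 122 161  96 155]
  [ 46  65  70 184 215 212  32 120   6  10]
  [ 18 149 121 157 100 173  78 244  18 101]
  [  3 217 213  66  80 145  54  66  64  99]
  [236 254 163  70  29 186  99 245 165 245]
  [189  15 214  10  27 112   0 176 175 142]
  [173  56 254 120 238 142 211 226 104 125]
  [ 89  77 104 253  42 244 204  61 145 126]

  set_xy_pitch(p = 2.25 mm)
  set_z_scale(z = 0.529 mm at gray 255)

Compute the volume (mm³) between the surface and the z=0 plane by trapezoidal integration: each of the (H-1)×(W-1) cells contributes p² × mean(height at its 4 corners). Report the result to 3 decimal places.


height_mm = gray/255 × 0.529; cell vol = 2.25² × mean(4 corners)
unit = 2.25² × 0.529 / (4×255) = 0.00262555 mm³ per gray-sum
row 0: Σ corner-gray over 9 cells = 4360  → 11.4474
row 1: Σ corner-gray over 9 cells = 4283  → 11.2452
row 2: Σ corner-gray over 9 cells = 3919  → 10.2895
row 3: Σ corner-gray over 9 cells = 3749  → 9.8432
row 4: Σ corner-gray over 9 cells = 4303  → 11.2977
row 5: Σ corner-gray over 9 cells = 4249  → 11.1560
row 6: Σ corner-gray over 9 cells = 3813  → 10.0112
row 7: Σ corner-gray over 9 cells = 3826  → 10.0454
row 8: Σ corner-gray over 9 cells = 4063  → 10.6676
row 9: Σ corner-gray over 9 cells = 4111  → 10.7936
row 10: Σ corner-gray over 9 cells = 4815  → 12.6420
row 11: Σ corner-gray over 9 cells = 4692  → 12.3191
row 12: Σ corner-gray over 9 cells = 4789  → 12.5738
row 13: Σ corner-gray over 9 cells = 5475  → 14.3749
Σ rows: total corner-gray = 60447  → 158.7067 mm³

158.707


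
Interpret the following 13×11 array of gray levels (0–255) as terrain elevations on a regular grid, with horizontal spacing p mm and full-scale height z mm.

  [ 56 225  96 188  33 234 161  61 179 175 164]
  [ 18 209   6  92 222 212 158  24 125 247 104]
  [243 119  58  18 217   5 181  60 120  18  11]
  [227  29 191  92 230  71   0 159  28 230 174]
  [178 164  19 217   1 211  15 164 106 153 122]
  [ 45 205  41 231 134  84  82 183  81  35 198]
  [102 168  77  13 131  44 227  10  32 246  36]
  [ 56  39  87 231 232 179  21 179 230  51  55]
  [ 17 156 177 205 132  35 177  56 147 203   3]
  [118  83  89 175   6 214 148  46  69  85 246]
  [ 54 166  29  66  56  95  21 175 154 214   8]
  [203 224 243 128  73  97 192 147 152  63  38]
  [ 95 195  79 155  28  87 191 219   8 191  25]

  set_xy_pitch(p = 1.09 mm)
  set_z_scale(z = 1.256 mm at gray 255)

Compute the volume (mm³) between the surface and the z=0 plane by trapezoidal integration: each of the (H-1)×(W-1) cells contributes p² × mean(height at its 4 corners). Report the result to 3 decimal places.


84.312

height_mm = gray/255 × 1.256; cell vol = 1.09² × mean(4 corners)
unit = 1.09² × 1.256 / (4×255) = 0.00146299 mm³ per gray-sum
row 0: Σ corner-gray over 10 cells = 5636  → 8.2454
row 1: Σ corner-gray over 10 cells = 4558  → 6.6683
row 2: Σ corner-gray over 10 cells = 4307  → 6.3011
row 3: Σ corner-gray over 10 cells = 4861  → 7.1116
row 4: Σ corner-gray over 10 cells = 4795  → 7.0151
row 5: Σ corner-gray over 10 cells = 4429  → 6.4796
row 6: Σ corner-gray over 10 cells = 4643  → 6.7927
row 7: Σ corner-gray over 10 cells = 5205  → 7.6149
row 8: Σ corner-gray over 10 cells = 4790  → 7.0077
row 9: Σ corner-gray over 10 cells = 4208  → 6.1563
row 10: Σ corner-gray over 10 cells = 4893  → 7.1584
row 11: Σ corner-gray over 10 cells = 5305  → 7.7612
Σ rows: total corner-gray = 57630  → 84.3123 mm³


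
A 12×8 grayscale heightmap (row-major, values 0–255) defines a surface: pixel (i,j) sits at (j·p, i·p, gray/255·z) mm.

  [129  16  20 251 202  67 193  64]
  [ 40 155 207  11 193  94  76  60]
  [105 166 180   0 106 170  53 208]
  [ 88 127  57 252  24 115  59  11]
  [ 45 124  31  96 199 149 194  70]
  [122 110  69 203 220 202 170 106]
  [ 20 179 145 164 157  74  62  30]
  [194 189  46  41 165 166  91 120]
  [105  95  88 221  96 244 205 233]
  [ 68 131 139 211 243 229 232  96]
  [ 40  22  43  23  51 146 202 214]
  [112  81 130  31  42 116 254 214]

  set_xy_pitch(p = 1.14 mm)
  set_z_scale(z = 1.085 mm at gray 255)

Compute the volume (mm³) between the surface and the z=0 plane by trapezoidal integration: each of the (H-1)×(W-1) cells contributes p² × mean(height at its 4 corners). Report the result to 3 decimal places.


53.808

height_mm = gray/255 × 1.085; cell vol = 1.14² × mean(4 corners)
unit = 1.14² × 1.085 / (4×255) = 0.00138242 mm³ per gray-sum
row 0: Σ corner-gray over 7 cells = 3263  → 4.5108
row 1: Σ corner-gray over 7 cells = 3235  → 4.4721
row 2: Σ corner-gray over 7 cells = 3030  → 4.1887
row 3: Σ corner-gray over 7 cells = 3068  → 4.2413
row 4: Σ corner-gray over 7 cells = 3877  → 5.3596
row 5: Σ corner-gray over 7 cells = 3788  → 5.2366
row 6: Σ corner-gray over 7 cells = 3322  → 4.5924
row 7: Σ corner-gray over 7 cells = 3946  → 5.4550
row 8: Σ corner-gray over 7 cells = 4770  → 6.5941
row 9: Σ corner-gray over 7 cells = 3762  → 5.2007
row 10: Σ corner-gray over 7 cells = 2862  → 3.9565
Σ rows: total corner-gray = 38923  → 53.8078 mm³


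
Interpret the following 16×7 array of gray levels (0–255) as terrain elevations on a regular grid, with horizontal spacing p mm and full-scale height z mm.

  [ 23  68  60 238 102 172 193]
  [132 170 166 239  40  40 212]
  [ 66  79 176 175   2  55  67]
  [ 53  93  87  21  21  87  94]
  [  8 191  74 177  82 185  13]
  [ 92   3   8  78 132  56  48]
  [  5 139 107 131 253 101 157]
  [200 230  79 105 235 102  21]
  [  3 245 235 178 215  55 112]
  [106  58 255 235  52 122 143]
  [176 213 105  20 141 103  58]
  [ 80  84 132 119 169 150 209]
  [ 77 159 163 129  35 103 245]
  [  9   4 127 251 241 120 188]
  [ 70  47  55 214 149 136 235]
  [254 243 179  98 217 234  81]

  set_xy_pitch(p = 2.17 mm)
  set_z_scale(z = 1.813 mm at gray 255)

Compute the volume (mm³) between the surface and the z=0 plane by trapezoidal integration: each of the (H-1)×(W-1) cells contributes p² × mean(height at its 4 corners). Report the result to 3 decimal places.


height_mm = gray/255 × 1.813; cell vol = 2.17² × mean(4 corners)
unit = 2.17² × 1.813 / (4×255) = 0.00836984 mm³ per gray-sum
row 0: Σ corner-gray over 6 cells = 3150  → 26.3650
row 1: Σ corner-gray over 6 cells = 2761  → 23.1091
row 2: Σ corner-gray over 6 cells = 1872  → 15.6683
row 3: Σ corner-gray over 6 cells = 2204  → 18.4471
row 4: Σ corner-gray over 6 cells = 2133  → 17.8529
row 5: Σ corner-gray over 6 cells = 2318  → 19.4013
row 6: Σ corner-gray over 6 cells = 3347  → 28.0139
row 7: Σ corner-gray over 6 cells = 3694  → 30.9182
row 8: Σ corner-gray over 6 cells = 3664  → 30.6671
row 9: Σ corner-gray over 6 cells = 3091  → 25.8712
row 10: Σ corner-gray over 6 cells = 2995  → 25.0677
row 11: Σ corner-gray over 6 cells = 3097  → 25.9214
row 12: Σ corner-gray over 6 cells = 3183  → 26.6412
row 13: Σ corner-gray over 6 cells = 3190  → 26.6998
row 14: Σ corner-gray over 6 cells = 3784  → 31.6715
Σ rows: total corner-gray = 44483  → 372.3155 mm³

372.316


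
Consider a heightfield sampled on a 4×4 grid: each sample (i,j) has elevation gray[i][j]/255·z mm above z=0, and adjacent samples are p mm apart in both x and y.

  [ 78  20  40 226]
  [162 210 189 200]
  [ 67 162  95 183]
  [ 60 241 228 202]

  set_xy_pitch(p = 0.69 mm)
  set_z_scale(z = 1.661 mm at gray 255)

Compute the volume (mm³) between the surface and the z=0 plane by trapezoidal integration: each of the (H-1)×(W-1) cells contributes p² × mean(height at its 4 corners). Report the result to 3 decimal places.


4.242

height_mm = gray/255 × 1.661; cell vol = 0.69² × mean(4 corners)
unit = 0.69² × 1.661 / (4×255) = 0.000775296 mm³ per gray-sum
row 0: Σ corner-gray over 3 cells = 1584  → 1.2281
row 1: Σ corner-gray over 3 cells = 1924  → 1.4917
row 2: Σ corner-gray over 3 cells = 1964  → 1.5227
Σ rows: total corner-gray = 5472  → 4.2424 mm³


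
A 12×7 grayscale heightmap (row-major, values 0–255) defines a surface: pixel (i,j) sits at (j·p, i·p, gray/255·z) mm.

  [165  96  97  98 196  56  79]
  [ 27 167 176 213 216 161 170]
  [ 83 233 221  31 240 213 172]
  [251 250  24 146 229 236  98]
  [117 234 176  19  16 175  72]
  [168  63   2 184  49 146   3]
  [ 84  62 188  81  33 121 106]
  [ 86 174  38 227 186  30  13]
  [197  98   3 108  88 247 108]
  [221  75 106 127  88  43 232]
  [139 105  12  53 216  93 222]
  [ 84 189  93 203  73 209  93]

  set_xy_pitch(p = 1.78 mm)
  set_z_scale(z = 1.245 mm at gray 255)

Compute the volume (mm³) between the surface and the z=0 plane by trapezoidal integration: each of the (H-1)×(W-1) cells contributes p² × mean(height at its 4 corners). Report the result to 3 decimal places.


height_mm = gray/255 × 1.245; cell vol = 1.78² × mean(4 corners)
unit = 1.78² × 1.245 / (4×255) = 0.00386731 mm³ per gray-sum
row 0: Σ corner-gray over 6 cells = 3393  → 13.1218
row 1: Σ corner-gray over 6 cells = 4194  → 16.2195
row 2: Σ corner-gray over 6 cells = 4250  → 16.4361
row 3: Σ corner-gray over 6 cells = 3548  → 13.7212
row 4: Σ corner-gray over 6 cells = 2488  → 9.6219
row 5: Σ corner-gray over 6 cells = 2219  → 8.5816
row 6: Σ corner-gray over 6 cells = 2569  → 9.9351
row 7: Σ corner-gray over 6 cells = 2802  → 10.8362
row 8: Σ corner-gray over 6 cells = 2724  → 10.5346
row 9: Σ corner-gray over 6 cells = 2650  → 10.2484
row 10: Σ corner-gray over 6 cells = 3030  → 11.7180
Σ rows: total corner-gray = 33867  → 130.9742 mm³

130.974


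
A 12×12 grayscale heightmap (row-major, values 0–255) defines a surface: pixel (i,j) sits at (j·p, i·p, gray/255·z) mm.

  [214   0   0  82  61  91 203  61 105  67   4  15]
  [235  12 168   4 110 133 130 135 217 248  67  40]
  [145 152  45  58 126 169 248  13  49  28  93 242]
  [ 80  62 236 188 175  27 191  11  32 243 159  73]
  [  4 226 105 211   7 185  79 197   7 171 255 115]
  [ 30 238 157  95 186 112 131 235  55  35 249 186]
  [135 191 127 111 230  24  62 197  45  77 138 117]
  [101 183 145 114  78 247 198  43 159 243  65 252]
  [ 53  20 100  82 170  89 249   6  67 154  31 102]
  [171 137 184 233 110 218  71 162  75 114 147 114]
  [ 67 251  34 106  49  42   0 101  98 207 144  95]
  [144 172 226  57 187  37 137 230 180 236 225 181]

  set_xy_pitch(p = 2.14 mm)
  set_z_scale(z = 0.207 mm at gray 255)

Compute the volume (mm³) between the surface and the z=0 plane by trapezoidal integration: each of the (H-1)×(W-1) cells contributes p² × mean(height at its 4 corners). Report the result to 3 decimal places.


56.100

height_mm = gray/255 × 0.207; cell vol = 2.14² × mean(4 corners)
unit = 2.14² × 0.207 / (4×255) = 0.000929389 mm³ per gray-sum
row 0: Σ corner-gray over 11 cells = 4300  → 3.9964
row 1: Σ corner-gray over 11 cells = 5072  → 4.7139
row 2: Σ corner-gray over 11 cells = 5150  → 4.7864
row 3: Σ corner-gray over 11 cells = 5806  → 5.3960
row 4: Σ corner-gray over 11 cells = 6207  → 5.7687
row 5: Σ corner-gray over 11 cells = 5858  → 5.4444
row 6: Σ corner-gray over 11 cells = 5959  → 5.5382
row 7: Σ corner-gray over 11 cells = 5394  → 5.0131
row 8: Σ corner-gray over 11 cells = 5278  → 4.9053
row 9: Σ corner-gray over 11 cells = 5413  → 5.0308
row 10: Σ corner-gray over 11 cells = 5925  → 5.5066
Σ rows: total corner-gray = 60362  → 56.0998 mm³


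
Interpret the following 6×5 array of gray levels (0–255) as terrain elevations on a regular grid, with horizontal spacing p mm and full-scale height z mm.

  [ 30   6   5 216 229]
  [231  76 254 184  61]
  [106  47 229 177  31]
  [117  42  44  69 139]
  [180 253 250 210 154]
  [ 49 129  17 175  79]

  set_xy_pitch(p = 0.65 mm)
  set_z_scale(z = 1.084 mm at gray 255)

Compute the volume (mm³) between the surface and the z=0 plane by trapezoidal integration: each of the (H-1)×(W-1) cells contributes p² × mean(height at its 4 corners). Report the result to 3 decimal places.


height_mm = gray/255 × 1.084; cell vol = 0.65² × mean(4 corners)
unit = 0.65² × 1.084 / (4×255) = 0.00044901 mm³ per gray-sum
row 0: Σ corner-gray over 4 cells = 2033  → 0.9128
row 1: Σ corner-gray over 4 cells = 2363  → 1.0610
row 2: Σ corner-gray over 4 cells = 1609  → 0.7225
row 3: Σ corner-gray over 4 cells = 2326  → 1.0444
row 4: Σ corner-gray over 4 cells = 2530  → 1.1360
Σ rows: total corner-gray = 10861  → 4.8767 mm³

4.877


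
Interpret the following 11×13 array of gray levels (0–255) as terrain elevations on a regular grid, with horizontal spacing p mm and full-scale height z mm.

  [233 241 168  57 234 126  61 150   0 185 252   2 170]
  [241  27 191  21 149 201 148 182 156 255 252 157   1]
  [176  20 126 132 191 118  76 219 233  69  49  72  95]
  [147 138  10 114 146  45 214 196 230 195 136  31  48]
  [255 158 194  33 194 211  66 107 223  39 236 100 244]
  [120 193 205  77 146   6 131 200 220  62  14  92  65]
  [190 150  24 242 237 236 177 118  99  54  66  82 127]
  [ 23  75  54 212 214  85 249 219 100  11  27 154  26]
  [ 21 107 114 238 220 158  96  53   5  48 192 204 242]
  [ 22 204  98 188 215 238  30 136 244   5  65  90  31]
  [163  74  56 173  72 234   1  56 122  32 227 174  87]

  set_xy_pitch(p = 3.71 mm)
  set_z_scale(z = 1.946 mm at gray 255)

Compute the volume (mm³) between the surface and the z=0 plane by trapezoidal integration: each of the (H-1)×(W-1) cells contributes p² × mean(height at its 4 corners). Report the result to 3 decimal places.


1658.329

height_mm = gray/255 × 1.946; cell vol = 3.71² × mean(4 corners)
unit = 3.71² × 1.946 / (4×255) = 0.0262597 mm³ per gray-sum
row 0: Σ corner-gray over 12 cells = 7075  → 185.7877
row 1: Σ corner-gray over 12 cells = 6601  → 173.3406
row 2: Σ corner-gray over 12 cells = 5986  → 157.1908
row 3: Σ corner-gray over 12 cells = 6726  → 176.6230
row 4: Σ corner-gray over 12 cells = 6498  → 170.6358
row 5: Σ corner-gray over 12 cells = 6164  → 161.8651
row 6: Σ corner-gray over 12 cells = 6136  → 161.1298
row 7: Σ corner-gray over 12 cells = 5982  → 157.0858
row 8: Σ corner-gray over 12 cells = 6212  → 163.1255
row 9: Σ corner-gray over 12 cells = 5771  → 151.5450
Σ rows: total corner-gray = 63151  → 1658.3291 mm³


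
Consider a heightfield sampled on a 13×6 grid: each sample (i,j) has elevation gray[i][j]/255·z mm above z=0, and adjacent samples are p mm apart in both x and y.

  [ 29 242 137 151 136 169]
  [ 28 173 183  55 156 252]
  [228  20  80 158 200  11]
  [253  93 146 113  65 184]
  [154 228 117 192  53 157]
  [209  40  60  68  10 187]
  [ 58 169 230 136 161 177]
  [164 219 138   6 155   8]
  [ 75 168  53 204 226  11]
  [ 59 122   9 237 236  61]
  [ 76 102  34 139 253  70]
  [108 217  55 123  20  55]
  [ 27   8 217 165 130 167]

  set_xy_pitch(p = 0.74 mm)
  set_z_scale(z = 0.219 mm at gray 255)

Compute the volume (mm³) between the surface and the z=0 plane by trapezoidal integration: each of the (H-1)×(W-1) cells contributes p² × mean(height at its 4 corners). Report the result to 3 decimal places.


3.577

height_mm = gray/255 × 0.219; cell vol = 0.74² × mean(4 corners)
unit = 0.74² × 0.219 / (4×255) = 0.000117573 mm³ per gray-sum
row 0: Σ corner-gray over 5 cells = 2944  → 0.3461
row 1: Σ corner-gray over 5 cells = 2569  → 0.3020
row 2: Σ corner-gray over 5 cells = 2426  → 0.2852
row 3: Σ corner-gray over 5 cells = 2762  → 0.3247
row 4: Σ corner-gray over 5 cells = 2243  → 0.2637
row 5: Σ corner-gray over 5 cells = 2379  → 0.2797
row 6: Σ corner-gray over 5 cells = 2835  → 0.3333
row 7: Σ corner-gray over 5 cells = 2596  → 0.3052
row 8: Σ corner-gray over 5 cells = 2716  → 0.3193
row 9: Σ corner-gray over 5 cells = 2530  → 0.2975
row 10: Σ corner-gray over 5 cells = 2195  → 0.2581
row 11: Σ corner-gray over 5 cells = 2227  → 0.2618
Σ rows: total corner-gray = 30422  → 3.5768 mm³


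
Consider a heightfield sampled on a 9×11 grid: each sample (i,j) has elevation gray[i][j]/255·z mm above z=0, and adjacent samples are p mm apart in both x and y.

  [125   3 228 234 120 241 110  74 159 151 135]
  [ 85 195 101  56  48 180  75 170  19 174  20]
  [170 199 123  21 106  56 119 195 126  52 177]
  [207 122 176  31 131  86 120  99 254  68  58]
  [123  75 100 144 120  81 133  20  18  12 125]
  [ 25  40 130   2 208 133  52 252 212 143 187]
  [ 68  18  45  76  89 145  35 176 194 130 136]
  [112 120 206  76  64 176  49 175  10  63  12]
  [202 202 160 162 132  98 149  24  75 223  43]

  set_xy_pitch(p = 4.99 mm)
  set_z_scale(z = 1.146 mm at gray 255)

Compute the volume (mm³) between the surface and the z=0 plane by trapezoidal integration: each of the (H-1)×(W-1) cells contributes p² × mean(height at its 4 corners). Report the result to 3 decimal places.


1004.366

height_mm = gray/255 × 1.146; cell vol = 4.99² × mean(4 corners)
unit = 4.99² × 1.146 / (4×255) = 0.027976 mm³ per gray-sum
row 0: Σ corner-gray over 10 cells = 5041  → 141.0270
row 1: Σ corner-gray over 10 cells = 4482  → 125.3884
row 2: Σ corner-gray over 10 cells = 4780  → 133.7253
row 3: Σ corner-gray over 10 cells = 4093  → 114.5057
row 4: Σ corner-gray over 10 cells = 4210  → 117.7789
row 5: Σ corner-gray over 10 cells = 4576  → 128.0182
row 6: Σ corner-gray over 10 cells = 4022  → 112.5195
row 7: Σ corner-gray over 10 cells = 4697  → 131.4032
Σ rows: total corner-gray = 35901  → 1004.3662 mm³


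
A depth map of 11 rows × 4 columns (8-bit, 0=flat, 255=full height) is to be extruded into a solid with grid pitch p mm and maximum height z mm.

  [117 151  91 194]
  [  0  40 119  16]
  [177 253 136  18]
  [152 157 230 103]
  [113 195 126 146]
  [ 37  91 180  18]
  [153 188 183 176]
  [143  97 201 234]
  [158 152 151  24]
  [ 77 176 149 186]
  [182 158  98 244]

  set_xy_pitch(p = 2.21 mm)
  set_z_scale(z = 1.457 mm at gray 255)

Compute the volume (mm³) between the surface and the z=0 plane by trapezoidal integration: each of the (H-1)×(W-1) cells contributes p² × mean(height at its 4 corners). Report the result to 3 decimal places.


117.842

height_mm = gray/255 × 1.457; cell vol = 2.21² × mean(4 corners)
unit = 2.21² × 1.457 / (4×255) = 0.0069766 mm³ per gray-sum
row 0: Σ corner-gray over 3 cells = 1129  → 7.8766
row 1: Σ corner-gray over 3 cells = 1307  → 9.1184
row 2: Σ corner-gray over 3 cells = 2002  → 13.9672
row 3: Σ corner-gray over 3 cells = 1930  → 13.4648
row 4: Σ corner-gray over 3 cells = 1498  → 10.4509
row 5: Σ corner-gray over 3 cells = 1668  → 11.6370
row 6: Σ corner-gray over 3 cells = 2044  → 14.2602
row 7: Σ corner-gray over 3 cells = 1761  → 12.2858
row 8: Σ corner-gray over 3 cells = 1701  → 11.8672
row 9: Σ corner-gray over 3 cells = 1851  → 12.9137
Σ rows: total corner-gray = 16891  → 117.8418 mm³


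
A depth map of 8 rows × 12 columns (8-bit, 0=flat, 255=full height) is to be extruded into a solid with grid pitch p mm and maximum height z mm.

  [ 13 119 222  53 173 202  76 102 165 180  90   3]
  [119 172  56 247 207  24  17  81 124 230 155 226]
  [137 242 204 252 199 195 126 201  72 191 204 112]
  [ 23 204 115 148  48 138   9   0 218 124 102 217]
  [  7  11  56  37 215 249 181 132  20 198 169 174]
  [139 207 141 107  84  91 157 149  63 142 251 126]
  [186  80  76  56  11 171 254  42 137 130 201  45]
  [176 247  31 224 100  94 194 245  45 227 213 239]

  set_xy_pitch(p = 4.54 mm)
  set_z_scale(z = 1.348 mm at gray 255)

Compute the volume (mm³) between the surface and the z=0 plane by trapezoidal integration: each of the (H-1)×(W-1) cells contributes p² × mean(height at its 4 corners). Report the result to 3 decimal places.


1142.676

height_mm = gray/255 × 1.348; cell vol = 4.54² × mean(4 corners)
unit = 4.54² × 1.348 / (4×255) = 0.0272396 mm³ per gray-sum
row 0: Σ corner-gray over 11 cells = 5751  → 156.6552
row 1: Σ corner-gray over 11 cells = 6992  → 190.4596
row 2: Σ corner-gray over 11 cells = 6473  → 176.3222
row 3: Σ corner-gray over 11 cells = 5169  → 140.8017
row 4: Σ corner-gray over 11 cells = 5766  → 157.0638
row 5: Σ corner-gray over 11 cells = 5596  → 152.4330
row 6: Σ corner-gray over 11 cells = 6202  → 168.9403
Σ rows: total corner-gray = 41949  → 1142.6758 mm³


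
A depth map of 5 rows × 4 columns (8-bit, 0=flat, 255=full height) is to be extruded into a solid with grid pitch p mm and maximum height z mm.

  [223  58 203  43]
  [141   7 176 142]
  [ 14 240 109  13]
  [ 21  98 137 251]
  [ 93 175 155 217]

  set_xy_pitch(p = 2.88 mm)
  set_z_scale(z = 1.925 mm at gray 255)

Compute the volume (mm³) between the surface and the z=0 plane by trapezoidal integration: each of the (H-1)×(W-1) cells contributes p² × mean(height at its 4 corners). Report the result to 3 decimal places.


93.765

height_mm = gray/255 × 1.925; cell vol = 2.88² × mean(4 corners)
unit = 2.88² × 1.925 / (4×255) = 0.0156536 mm³ per gray-sum
row 0: Σ corner-gray over 3 cells = 1437  → 22.4943
row 1: Σ corner-gray over 3 cells = 1374  → 21.5081
row 2: Σ corner-gray over 3 cells = 1467  → 22.9639
row 3: Σ corner-gray over 3 cells = 1712  → 26.7990
Σ rows: total corner-gray = 5990  → 93.7653 mm³


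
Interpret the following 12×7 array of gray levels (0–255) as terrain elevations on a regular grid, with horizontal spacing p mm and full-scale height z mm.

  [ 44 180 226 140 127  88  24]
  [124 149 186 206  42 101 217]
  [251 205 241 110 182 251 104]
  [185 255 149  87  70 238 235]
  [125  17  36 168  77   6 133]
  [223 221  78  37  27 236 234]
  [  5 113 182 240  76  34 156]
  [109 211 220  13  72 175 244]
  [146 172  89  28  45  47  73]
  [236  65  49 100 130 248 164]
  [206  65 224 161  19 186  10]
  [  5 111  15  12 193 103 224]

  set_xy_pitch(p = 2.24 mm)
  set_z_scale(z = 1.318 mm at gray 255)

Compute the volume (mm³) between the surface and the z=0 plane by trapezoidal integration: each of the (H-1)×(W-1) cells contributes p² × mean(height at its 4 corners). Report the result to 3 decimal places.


height_mm = gray/255 × 1.318; cell vol = 2.24² × mean(4 corners)
unit = 2.24² × 1.318 / (4×255) = 0.00648353 mm³ per gray-sum
row 0: Σ corner-gray over 6 cells = 3299  → 21.3892
row 1: Σ corner-gray over 6 cells = 4042  → 26.2064
row 2: Σ corner-gray over 6 cells = 4351  → 28.2098
row 3: Σ corner-gray over 6 cells = 2884  → 18.6985
row 4: Σ corner-gray over 6 cells = 2521  → 16.3450
row 5: Σ corner-gray over 6 cells = 3106  → 20.1378
row 6: Σ corner-gray over 6 cells = 3186  → 20.6565
row 7: Σ corner-gray over 6 cells = 2716  → 17.6093
row 8: Σ corner-gray over 6 cells = 2565  → 16.6302
row 9: Σ corner-gray over 6 cells = 3110  → 20.1638
row 10: Σ corner-gray over 6 cells = 2623  → 17.0063
Σ rows: total corner-gray = 34403  → 223.0528 mm³

223.053
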